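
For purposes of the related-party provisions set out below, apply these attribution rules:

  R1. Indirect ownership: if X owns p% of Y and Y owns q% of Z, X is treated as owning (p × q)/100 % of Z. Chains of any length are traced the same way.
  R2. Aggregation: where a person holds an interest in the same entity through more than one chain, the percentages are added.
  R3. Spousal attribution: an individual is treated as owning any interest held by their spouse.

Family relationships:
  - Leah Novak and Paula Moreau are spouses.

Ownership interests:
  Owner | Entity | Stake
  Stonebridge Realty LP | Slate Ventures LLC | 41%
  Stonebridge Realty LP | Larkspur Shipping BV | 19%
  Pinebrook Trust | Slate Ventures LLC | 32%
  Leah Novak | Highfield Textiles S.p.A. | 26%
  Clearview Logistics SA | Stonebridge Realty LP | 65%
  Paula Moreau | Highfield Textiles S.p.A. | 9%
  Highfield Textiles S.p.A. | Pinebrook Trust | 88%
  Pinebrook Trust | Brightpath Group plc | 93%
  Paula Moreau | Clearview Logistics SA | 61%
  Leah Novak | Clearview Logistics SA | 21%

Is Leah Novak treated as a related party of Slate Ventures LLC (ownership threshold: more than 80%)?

By spousal attribution (R3), Leah Novak is treated as also owning Paula Moreau's interest in Highfield Textiles S.p.A, giving 26% + 9% = 35%.
By spousal attribution (R3), Leah Novak is treated as also owning Paula Moreau's interest in Clearview Logistics SA, giving 21% + 61% = 82%.
Chain via Highfield Textiles S.p.A. → Pinebrook Trust (R1): 35% × 88% × 32% = 9.856% of Slate Ventures LLC.
Chain via Clearview Logistics SA → Stonebridge Realty LP (R1): 82% × 65% × 41% = 21.853% of Slate Ventures LLC.
Aggregating (R2): 9.856% + 21.853% = 31.709%.
31.709% does not exceed the 80% threshold, so Leah is not a related party to Slate Ventures LLC.

No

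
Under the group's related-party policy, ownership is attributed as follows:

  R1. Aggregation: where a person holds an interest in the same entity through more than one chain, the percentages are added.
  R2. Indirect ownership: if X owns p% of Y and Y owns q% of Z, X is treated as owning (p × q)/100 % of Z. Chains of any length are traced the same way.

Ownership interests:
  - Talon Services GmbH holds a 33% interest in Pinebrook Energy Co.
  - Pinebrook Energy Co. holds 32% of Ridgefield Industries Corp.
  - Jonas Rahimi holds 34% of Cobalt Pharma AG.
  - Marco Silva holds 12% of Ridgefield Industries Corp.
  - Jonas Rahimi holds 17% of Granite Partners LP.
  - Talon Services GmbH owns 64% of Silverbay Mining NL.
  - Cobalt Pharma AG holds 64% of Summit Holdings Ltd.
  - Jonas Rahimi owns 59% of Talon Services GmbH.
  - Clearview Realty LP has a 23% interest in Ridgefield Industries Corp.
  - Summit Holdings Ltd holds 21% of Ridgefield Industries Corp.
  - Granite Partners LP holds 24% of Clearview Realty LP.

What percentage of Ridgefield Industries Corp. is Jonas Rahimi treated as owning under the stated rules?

11.7384%

Chain via Granite Partners LP → Clearview Realty LP (R2): 17% × 24% × 23% = 0.9384% of Ridgefield Industries Corp.
Chain via Talon Services GmbH → Pinebrook Energy Co. (R2): 59% × 33% × 32% = 6.2304% of Ridgefield Industries Corp.
Chain via Cobalt Pharma AG → Summit Holdings Ltd (R2): 34% × 64% × 21% = 4.5696% of Ridgefield Industries Corp.
Aggregating (R1): 0.9384% + 6.2304% + 4.5696% = 11.7384%.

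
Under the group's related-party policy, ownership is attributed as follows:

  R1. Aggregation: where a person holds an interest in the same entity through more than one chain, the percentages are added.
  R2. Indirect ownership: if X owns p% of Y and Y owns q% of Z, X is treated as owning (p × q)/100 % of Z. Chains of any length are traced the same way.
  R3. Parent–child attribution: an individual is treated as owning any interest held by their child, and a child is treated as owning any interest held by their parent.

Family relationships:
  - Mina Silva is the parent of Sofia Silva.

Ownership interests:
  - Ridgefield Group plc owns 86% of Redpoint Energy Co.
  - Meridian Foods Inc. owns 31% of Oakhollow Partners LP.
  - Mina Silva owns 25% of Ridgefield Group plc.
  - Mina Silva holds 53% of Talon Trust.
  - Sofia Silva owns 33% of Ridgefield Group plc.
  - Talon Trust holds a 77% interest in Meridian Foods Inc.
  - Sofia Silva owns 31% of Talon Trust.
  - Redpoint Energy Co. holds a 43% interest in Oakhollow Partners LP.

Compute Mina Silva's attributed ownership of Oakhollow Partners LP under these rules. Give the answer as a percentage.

41.4992%

By parent–child attribution (R3), Mina Silva is treated as also owning Sofia Silva's interest in Ridgefield Group plc, giving 25% + 33% = 58%.
By parent–child attribution (R3), Mina Silva is treated as also owning Sofia Silva's interest in Talon Trust, giving 53% + 31% = 84%.
Chain via Ridgefield Group plc → Redpoint Energy Co. (R2): 58% × 86% × 43% = 21.4484% of Oakhollow Partners LP.
Chain via Talon Trust → Meridian Foods Inc. (R2): 84% × 77% × 31% = 20.0508% of Oakhollow Partners LP.
Aggregating (R1): 21.4484% + 20.0508% = 41.4992%.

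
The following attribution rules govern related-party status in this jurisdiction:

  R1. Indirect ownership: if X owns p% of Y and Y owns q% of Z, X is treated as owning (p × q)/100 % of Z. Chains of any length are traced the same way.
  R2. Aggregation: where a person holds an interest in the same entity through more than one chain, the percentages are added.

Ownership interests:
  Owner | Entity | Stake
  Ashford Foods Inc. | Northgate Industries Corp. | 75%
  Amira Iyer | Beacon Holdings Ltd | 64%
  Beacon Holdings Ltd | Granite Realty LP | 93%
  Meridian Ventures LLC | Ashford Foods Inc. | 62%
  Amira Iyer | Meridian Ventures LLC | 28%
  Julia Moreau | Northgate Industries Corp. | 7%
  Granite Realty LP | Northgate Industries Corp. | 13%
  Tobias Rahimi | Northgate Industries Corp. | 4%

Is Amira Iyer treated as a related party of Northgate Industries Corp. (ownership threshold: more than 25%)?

No

Chain via Meridian Ventures LLC → Ashford Foods Inc. (R1): 28% × 62% × 75% = 13.02% of Northgate Industries Corp.
Chain via Beacon Holdings Ltd → Granite Realty LP (R1): 64% × 93% × 13% = 7.7376% of Northgate Industries Corp.
Aggregating (R2): 13.02% + 7.7376% = 20.7576%.
20.7576% does not exceed the 25% threshold, so Amira is not a related party to Northgate Industries Corp.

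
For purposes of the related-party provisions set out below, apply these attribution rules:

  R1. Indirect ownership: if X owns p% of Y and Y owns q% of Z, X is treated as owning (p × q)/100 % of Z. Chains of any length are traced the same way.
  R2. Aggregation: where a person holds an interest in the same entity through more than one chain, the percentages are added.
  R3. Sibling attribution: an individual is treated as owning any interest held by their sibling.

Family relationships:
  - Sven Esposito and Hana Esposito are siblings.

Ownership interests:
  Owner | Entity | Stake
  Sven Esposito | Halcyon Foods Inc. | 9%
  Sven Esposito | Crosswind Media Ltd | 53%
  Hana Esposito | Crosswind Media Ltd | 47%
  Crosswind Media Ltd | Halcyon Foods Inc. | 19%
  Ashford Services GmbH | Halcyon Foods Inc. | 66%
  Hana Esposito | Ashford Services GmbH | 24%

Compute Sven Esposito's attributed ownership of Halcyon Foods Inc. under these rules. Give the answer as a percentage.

By sibling attribution (R3), Sven Esposito is treated as also owning Hana Esposito's interest in Crosswind Media Ltd, giving 53% + 47% = 100%.
By sibling attribution (R3), Sven Esposito is treated as owning Hana Esposito's 24% interest in Ashford Services GmbH.
Chain via Crosswind Media Ltd (R1): 100% × 19% = 19% of Halcyon Foods Inc.
Direct interest in Halcyon Foods Inc: 9%.
Chain via Ashford Services GmbH (R1): 24% × 66% = 15.84% of Halcyon Foods Inc.
Aggregating (R2): 19% + 9% + 15.84% = 43.84%.

43.84%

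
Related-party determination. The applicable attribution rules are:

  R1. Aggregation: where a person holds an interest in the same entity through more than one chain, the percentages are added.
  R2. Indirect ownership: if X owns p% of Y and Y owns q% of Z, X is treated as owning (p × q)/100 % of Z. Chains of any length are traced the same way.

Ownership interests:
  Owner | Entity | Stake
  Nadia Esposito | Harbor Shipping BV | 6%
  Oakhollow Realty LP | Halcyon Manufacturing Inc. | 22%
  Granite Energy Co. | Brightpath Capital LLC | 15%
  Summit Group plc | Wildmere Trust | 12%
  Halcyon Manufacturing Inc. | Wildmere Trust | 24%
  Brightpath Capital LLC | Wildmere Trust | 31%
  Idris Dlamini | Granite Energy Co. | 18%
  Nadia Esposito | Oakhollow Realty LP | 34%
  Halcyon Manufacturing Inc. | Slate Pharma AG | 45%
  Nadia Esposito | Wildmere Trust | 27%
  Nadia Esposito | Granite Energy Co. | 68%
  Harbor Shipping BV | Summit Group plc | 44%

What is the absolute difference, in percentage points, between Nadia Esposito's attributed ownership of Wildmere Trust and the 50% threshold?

Chain via Granite Energy Co. → Brightpath Capital LLC (R2): 68% × 15% × 31% = 3.162% of Wildmere Trust.
Chain via Harbor Shipping BV → Summit Group plc (R2): 6% × 44% × 12% = 0.3168% of Wildmere Trust.
Chain via Oakhollow Realty LP → Halcyon Manufacturing Inc. (R2): 34% × 22% × 24% = 1.7952% of Wildmere Trust.
Direct interest in Wildmere Trust: 27%.
Aggregating (R1): 3.162% + 0.3168% + 1.7952% + 27% = 32.274%.
32.274% falls short of the 50% threshold by 17.726 percentage points.

17.726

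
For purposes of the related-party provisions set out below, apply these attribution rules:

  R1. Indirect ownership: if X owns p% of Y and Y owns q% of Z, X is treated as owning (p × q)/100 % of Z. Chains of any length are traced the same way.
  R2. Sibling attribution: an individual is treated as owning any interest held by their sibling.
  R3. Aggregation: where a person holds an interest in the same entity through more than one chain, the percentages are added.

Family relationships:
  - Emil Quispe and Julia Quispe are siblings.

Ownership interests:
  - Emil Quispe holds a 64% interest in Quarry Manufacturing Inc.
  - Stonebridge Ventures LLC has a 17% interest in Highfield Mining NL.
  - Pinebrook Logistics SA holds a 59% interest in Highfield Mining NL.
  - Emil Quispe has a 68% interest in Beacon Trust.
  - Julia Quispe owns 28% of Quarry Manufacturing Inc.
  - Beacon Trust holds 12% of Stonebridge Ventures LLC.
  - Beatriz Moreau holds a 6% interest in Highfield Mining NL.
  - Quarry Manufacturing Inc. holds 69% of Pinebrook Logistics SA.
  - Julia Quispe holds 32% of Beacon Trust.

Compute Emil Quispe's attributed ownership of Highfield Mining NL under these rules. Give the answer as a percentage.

By sibling attribution (R2), Emil Quispe is treated as also owning Julia Quispe's interest in Quarry Manufacturing Inc, giving 64% + 28% = 92%.
By sibling attribution (R2), Emil Quispe is treated as also owning Julia Quispe's interest in Beacon Trust, giving 68% + 32% = 100%.
Chain via Quarry Manufacturing Inc. → Pinebrook Logistics SA (R1): 92% × 69% × 59% = 37.4532% of Highfield Mining NL.
Chain via Beacon Trust → Stonebridge Ventures LLC (R1): 100% × 12% × 17% = 2.04% of Highfield Mining NL.
Aggregating (R3): 37.4532% + 2.04% = 39.4932%.

39.4932%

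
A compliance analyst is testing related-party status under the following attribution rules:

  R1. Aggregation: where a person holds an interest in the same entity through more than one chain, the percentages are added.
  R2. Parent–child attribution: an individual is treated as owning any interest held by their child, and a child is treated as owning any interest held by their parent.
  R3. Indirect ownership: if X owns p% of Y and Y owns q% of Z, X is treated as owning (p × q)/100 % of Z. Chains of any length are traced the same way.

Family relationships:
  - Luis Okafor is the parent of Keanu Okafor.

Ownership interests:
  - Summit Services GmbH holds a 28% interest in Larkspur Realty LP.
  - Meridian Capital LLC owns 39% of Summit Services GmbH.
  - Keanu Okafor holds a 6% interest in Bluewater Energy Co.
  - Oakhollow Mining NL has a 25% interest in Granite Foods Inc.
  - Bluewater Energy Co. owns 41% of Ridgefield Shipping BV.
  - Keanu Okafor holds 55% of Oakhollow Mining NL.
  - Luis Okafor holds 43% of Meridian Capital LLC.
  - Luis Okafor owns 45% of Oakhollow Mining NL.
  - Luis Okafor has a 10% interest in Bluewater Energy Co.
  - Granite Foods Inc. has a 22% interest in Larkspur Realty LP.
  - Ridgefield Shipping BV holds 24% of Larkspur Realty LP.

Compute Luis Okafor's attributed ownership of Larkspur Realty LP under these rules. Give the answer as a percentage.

11.77%

By parent–child attribution (R2), Luis Okafor is treated as also owning Keanu Okafor's interest in Oakhollow Mining NL, giving 45% + 55% = 100%.
By parent–child attribution (R2), Luis Okafor is treated as also owning Keanu Okafor's interest in Bluewater Energy Co, giving 10% + 6% = 16%.
Chain via Oakhollow Mining NL → Granite Foods Inc. (R3): 100% × 25% × 22% = 5.5% of Larkspur Realty LP.
Chain via Bluewater Energy Co. → Ridgefield Shipping BV (R3): 16% × 41% × 24% = 1.5744% of Larkspur Realty LP.
Chain via Meridian Capital LLC → Summit Services GmbH (R3): 43% × 39% × 28% = 4.6956% of Larkspur Realty LP.
Aggregating (R1): 5.5% + 1.5744% + 4.6956% = 11.77%.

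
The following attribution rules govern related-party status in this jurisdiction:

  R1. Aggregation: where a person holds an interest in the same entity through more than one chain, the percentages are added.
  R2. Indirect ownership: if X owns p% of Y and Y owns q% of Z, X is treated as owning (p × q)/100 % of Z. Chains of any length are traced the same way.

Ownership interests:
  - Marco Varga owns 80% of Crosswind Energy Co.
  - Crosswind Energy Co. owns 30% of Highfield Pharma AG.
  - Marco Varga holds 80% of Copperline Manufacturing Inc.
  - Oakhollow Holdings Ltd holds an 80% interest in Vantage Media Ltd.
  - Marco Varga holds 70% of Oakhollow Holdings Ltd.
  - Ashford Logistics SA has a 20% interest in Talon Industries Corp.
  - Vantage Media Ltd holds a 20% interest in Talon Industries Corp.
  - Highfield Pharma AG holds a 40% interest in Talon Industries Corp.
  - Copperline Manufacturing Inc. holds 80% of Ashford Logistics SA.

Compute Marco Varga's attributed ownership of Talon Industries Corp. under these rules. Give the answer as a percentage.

Chain via Oakhollow Holdings Ltd → Vantage Media Ltd (R2): 70% × 80% × 20% = 11.2% of Talon Industries Corp.
Chain via Copperline Manufacturing Inc. → Ashford Logistics SA (R2): 80% × 80% × 20% = 12.8% of Talon Industries Corp.
Chain via Crosswind Energy Co. → Highfield Pharma AG (R2): 80% × 30% × 40% = 9.6% of Talon Industries Corp.
Aggregating (R1): 11.2% + 12.8% + 9.6% = 33.6%.

33.6%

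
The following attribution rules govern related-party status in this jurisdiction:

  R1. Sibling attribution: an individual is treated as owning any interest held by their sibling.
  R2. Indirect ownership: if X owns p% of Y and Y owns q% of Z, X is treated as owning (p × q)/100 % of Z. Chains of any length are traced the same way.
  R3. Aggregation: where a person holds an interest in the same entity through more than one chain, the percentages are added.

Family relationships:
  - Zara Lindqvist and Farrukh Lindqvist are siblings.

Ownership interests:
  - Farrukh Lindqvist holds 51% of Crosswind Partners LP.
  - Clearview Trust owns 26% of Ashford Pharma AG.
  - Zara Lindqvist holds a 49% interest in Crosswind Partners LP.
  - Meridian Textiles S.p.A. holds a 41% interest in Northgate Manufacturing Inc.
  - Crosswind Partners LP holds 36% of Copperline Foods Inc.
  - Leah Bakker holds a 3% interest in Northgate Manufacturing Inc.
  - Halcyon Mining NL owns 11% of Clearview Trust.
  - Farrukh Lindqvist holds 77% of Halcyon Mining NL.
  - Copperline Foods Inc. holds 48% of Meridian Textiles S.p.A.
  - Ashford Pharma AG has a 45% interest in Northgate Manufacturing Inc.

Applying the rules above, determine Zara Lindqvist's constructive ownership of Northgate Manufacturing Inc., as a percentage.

8.07579%

By sibling attribution (R1), Zara Lindqvist is treated as also owning Farrukh Lindqvist's interest in Crosswind Partners LP, giving 49% + 51% = 100%.
By sibling attribution (R1), Zara Lindqvist is treated as owning Farrukh Lindqvist's 77% interest in Halcyon Mining NL.
Chain via Crosswind Partners LP → Copperline Foods Inc. → Meridian Textiles S.p.A. (R2): 100% × 36% × 48% × 41% = 7.0848% of Northgate Manufacturing Inc.
Chain via Halcyon Mining NL → Clearview Trust → Ashford Pharma AG (R2): 77% × 11% × 26% × 45% = 0.99099% of Northgate Manufacturing Inc.
Aggregating (R3): 7.0848% + 0.99099% = 8.07579%.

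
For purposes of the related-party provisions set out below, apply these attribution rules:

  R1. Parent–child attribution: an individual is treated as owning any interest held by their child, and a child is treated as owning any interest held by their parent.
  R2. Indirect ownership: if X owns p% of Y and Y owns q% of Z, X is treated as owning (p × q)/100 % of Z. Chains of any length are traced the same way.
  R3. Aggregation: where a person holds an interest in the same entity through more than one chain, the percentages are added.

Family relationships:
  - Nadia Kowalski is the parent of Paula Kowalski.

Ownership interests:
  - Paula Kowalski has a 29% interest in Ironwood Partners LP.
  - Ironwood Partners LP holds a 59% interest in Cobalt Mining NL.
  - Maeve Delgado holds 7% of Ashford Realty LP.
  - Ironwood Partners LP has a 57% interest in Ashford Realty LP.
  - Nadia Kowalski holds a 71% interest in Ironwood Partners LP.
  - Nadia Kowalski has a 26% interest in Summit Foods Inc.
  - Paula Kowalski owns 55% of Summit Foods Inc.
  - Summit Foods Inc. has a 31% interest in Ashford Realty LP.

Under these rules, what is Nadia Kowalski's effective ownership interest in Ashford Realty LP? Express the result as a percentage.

82.11%

By parent–child attribution (R1), Nadia Kowalski is treated as also owning Paula Kowalski's interest in Summit Foods Inc, giving 26% + 55% = 81%.
By parent–child attribution (R1), Nadia Kowalski is treated as also owning Paula Kowalski's interest in Ironwood Partners LP, giving 71% + 29% = 100%.
Chain via Summit Foods Inc. (R2): 81% × 31% = 25.11% of Ashford Realty LP.
Chain via Ironwood Partners LP (R2): 100% × 57% = 57% of Ashford Realty LP.
Aggregating (R3): 25.11% + 57% = 82.11%.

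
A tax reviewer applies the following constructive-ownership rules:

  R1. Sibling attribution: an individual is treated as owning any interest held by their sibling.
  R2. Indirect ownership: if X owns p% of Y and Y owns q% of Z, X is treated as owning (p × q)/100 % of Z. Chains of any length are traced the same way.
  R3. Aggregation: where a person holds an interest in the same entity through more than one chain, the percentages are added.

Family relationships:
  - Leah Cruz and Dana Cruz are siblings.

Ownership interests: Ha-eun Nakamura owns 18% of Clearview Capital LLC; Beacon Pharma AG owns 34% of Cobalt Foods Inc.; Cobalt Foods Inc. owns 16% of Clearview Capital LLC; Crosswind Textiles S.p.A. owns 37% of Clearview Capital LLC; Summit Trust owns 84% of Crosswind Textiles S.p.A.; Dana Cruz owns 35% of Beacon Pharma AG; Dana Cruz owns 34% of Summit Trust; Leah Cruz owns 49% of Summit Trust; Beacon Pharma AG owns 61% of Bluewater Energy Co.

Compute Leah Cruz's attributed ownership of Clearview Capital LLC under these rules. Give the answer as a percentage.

By sibling attribution (R1), Leah Cruz is treated as also owning Dana Cruz's interest in Summit Trust, giving 49% + 34% = 83%.
By sibling attribution (R1), Leah Cruz is treated as owning Dana Cruz's 35% interest in Beacon Pharma AG.
Chain via Summit Trust → Crosswind Textiles S.p.A. (R2): 83% × 84% × 37% = 25.7964% of Clearview Capital LLC.
Chain via Beacon Pharma AG → Cobalt Foods Inc. (R2): 35% × 34% × 16% = 1.904% of Clearview Capital LLC.
Aggregating (R3): 25.7964% + 1.904% = 27.7004%.

27.7004%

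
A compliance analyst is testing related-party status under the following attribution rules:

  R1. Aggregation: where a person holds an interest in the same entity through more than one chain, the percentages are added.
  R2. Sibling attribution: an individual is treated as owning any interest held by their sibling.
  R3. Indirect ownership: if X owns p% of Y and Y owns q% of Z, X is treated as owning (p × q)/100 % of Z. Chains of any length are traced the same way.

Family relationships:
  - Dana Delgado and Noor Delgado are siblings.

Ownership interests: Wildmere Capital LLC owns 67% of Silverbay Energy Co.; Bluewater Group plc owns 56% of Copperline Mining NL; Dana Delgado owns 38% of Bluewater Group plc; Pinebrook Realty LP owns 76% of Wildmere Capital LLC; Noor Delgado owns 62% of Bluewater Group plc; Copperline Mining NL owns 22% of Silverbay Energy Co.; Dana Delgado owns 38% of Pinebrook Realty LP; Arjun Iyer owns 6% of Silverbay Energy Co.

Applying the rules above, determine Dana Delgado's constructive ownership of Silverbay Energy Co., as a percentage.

31.6696%

By sibling attribution (R2), Dana Delgado is treated as also owning Noor Delgado's interest in Bluewater Group plc, giving 38% + 62% = 100%.
Chain via Pinebrook Realty LP → Wildmere Capital LLC (R3): 38% × 76% × 67% = 19.3496% of Silverbay Energy Co.
Chain via Bluewater Group plc → Copperline Mining NL (R3): 100% × 56% × 22% = 12.32% of Silverbay Energy Co.
Aggregating (R1): 19.3496% + 12.32% = 31.6696%.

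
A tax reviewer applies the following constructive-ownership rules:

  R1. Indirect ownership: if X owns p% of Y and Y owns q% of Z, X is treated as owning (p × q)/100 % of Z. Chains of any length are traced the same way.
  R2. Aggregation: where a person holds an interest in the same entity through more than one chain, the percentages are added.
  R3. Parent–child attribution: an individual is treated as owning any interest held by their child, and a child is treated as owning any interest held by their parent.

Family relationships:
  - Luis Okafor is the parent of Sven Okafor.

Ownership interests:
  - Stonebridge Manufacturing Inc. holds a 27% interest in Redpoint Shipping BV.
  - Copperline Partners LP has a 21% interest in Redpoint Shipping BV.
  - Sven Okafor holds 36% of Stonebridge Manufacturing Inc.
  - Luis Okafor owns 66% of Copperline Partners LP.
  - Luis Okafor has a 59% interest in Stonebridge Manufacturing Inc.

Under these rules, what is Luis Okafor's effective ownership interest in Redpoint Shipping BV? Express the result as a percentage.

By parent–child attribution (R3), Luis Okafor is treated as also owning Sven Okafor's interest in Stonebridge Manufacturing Inc, giving 59% + 36% = 95%.
Chain via Copperline Partners LP (R1): 66% × 21% = 13.86% of Redpoint Shipping BV.
Chain via Stonebridge Manufacturing Inc. (R1): 95% × 27% = 25.65% of Redpoint Shipping BV.
Aggregating (R2): 13.86% + 25.65% = 39.51%.

39.51%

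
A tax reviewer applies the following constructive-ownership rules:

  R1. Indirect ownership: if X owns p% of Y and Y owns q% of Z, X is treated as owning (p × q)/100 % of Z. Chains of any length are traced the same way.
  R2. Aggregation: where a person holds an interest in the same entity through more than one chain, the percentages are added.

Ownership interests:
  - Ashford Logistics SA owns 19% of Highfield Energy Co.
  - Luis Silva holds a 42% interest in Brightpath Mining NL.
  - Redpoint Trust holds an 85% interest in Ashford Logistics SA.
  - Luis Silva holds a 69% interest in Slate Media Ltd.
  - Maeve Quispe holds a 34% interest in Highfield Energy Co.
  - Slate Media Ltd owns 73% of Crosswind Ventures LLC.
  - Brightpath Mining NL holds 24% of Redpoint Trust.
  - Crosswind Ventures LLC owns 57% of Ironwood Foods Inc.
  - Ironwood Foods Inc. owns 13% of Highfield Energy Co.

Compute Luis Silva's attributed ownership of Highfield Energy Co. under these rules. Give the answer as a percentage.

Chain via Slate Media Ltd → Crosswind Ventures LLC → Ironwood Foods Inc. (R1): 69% × 73% × 57% × 13% = 3.732417% of Highfield Energy Co.
Chain via Brightpath Mining NL → Redpoint Trust → Ashford Logistics SA (R1): 42% × 24% × 85% × 19% = 1.62792% of Highfield Energy Co.
Aggregating (R2): 3.732417% + 1.62792% = 5.360337%.

5.360337%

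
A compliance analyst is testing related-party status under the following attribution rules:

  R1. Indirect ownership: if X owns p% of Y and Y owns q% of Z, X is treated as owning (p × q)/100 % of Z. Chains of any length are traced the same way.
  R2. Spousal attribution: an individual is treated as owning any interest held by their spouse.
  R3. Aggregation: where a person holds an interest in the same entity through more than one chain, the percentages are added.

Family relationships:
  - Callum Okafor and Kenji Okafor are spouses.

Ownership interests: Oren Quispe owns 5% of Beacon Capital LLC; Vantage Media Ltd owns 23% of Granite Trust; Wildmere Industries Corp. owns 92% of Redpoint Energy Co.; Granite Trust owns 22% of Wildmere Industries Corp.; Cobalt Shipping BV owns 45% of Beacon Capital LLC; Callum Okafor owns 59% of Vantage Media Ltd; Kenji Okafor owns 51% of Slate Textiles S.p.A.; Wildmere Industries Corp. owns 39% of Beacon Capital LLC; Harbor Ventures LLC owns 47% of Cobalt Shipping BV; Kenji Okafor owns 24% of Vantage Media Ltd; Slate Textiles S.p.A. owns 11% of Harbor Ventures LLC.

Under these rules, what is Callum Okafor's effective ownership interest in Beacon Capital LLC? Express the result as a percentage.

By spousal attribution (R2), Callum Okafor is treated as also owning Kenji Okafor's interest in Vantage Media Ltd, giving 59% + 24% = 83%.
By spousal attribution (R2), Callum Okafor is treated as owning Kenji Okafor's 51% interest in Slate Textiles S.p.A.
Chain via Vantage Media Ltd → Granite Trust → Wildmere Industries Corp. (R1): 83% × 23% × 22% × 39% = 1.637922% of Beacon Capital LLC.
Chain via Slate Textiles S.p.A. → Harbor Ventures LLC → Cobalt Shipping BV (R1): 51% × 11% × 47% × 45% = 1.186515% of Beacon Capital LLC.
Aggregating (R3): 1.637922% + 1.186515% = 2.824437%.

2.824437%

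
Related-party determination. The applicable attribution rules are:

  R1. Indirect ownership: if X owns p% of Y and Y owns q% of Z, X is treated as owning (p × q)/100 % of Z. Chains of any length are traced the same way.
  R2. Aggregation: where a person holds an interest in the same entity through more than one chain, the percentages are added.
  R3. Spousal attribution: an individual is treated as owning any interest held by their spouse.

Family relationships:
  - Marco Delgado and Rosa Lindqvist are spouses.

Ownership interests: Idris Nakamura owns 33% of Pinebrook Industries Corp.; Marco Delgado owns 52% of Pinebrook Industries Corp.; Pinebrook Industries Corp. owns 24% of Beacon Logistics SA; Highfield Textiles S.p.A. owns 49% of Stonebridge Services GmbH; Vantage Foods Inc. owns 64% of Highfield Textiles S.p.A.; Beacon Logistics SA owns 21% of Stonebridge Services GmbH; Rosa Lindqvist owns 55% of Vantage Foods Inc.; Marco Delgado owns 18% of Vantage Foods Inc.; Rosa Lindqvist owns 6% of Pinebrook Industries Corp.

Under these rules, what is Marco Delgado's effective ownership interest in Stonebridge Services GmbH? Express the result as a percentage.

By spousal attribution (R3), Marco Delgado is treated as also owning Rosa Lindqvist's interest in Vantage Foods Inc, giving 18% + 55% = 73%.
By spousal attribution (R3), Marco Delgado is treated as also owning Rosa Lindqvist's interest in Pinebrook Industries Corp, giving 52% + 6% = 58%.
Chain via Vantage Foods Inc. → Highfield Textiles S.p.A. (R1): 73% × 64% × 49% = 22.8928% of Stonebridge Services GmbH.
Chain via Pinebrook Industries Corp. → Beacon Logistics SA (R1): 58% × 24% × 21% = 2.9232% of Stonebridge Services GmbH.
Aggregating (R2): 22.8928% + 2.9232% = 25.816%.

25.816%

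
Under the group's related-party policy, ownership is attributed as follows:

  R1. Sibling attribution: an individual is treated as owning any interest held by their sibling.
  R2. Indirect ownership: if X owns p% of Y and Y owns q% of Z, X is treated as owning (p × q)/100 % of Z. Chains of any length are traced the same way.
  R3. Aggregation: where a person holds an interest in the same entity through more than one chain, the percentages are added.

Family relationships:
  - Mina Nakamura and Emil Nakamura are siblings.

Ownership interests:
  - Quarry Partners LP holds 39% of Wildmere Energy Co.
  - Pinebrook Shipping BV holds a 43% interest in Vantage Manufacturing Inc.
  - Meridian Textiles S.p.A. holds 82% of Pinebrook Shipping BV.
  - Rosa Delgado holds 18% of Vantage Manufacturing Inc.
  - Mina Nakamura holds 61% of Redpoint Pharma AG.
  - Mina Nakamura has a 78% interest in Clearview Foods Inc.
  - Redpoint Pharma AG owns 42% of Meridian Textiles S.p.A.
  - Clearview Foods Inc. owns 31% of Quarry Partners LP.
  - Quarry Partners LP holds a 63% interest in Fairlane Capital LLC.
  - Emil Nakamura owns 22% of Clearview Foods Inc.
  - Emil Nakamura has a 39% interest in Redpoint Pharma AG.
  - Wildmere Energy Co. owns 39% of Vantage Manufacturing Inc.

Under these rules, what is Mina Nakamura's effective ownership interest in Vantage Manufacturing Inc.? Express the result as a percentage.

19.5243%

By sibling attribution (R1), Mina Nakamura is treated as also owning Emil Nakamura's interest in Clearview Foods Inc, giving 78% + 22% = 100%.
By sibling attribution (R1), Mina Nakamura is treated as also owning Emil Nakamura's interest in Redpoint Pharma AG, giving 61% + 39% = 100%.
Chain via Clearview Foods Inc. → Quarry Partners LP → Wildmere Energy Co. (R2): 100% × 31% × 39% × 39% = 4.7151% of Vantage Manufacturing Inc.
Chain via Redpoint Pharma AG → Meridian Textiles S.p.A. → Pinebrook Shipping BV (R2): 100% × 42% × 82% × 43% = 14.8092% of Vantage Manufacturing Inc.
Aggregating (R3): 4.7151% + 14.8092% = 19.5243%.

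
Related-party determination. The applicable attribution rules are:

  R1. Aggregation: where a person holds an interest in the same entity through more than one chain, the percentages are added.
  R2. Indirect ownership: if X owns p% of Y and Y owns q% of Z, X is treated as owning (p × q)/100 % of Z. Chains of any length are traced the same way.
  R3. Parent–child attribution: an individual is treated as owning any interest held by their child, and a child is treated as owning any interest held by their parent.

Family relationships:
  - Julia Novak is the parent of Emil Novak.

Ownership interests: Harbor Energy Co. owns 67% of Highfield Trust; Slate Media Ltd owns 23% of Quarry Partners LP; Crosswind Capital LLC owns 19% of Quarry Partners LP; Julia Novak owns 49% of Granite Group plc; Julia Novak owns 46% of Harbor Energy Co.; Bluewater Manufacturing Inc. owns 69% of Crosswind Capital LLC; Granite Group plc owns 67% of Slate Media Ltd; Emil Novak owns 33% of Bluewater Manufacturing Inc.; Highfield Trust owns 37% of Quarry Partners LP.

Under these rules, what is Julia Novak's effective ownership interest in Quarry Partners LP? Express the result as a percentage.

23.2806%

By parent–child attribution (R3), Julia Novak is treated as owning Emil Novak's 33% interest in Bluewater Manufacturing Inc.
Chain via Granite Group plc → Slate Media Ltd (R2): 49% × 67% × 23% = 7.5509% of Quarry Partners LP.
Chain via Harbor Energy Co. → Highfield Trust (R2): 46% × 67% × 37% = 11.4034% of Quarry Partners LP.
Chain via Bluewater Manufacturing Inc. → Crosswind Capital LLC (R2): 33% × 69% × 19% = 4.3263% of Quarry Partners LP.
Aggregating (R1): 7.5509% + 11.4034% + 4.3263% = 23.2806%.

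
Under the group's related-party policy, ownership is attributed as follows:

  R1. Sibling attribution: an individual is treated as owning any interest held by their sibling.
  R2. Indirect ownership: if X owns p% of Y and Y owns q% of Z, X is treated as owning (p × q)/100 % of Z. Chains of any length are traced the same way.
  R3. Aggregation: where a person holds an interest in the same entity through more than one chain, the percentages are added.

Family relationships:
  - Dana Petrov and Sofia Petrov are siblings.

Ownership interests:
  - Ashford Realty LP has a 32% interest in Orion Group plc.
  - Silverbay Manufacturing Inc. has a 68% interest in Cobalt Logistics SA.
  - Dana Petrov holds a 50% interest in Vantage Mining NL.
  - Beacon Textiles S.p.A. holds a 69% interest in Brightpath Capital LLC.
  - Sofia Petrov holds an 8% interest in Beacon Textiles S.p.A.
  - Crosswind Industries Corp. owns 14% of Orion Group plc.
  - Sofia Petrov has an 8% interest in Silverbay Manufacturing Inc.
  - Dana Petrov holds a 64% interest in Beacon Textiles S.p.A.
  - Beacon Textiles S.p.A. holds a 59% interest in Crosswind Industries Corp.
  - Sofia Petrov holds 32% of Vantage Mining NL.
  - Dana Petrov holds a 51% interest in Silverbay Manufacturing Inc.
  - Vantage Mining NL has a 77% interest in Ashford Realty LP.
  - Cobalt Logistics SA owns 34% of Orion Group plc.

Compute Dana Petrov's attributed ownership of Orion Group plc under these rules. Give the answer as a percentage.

39.7928%

By sibling attribution (R1), Dana Petrov is treated as also owning Sofia Petrov's interest in Vantage Mining NL, giving 50% + 32% = 82%.
By sibling attribution (R1), Dana Petrov is treated as also owning Sofia Petrov's interest in Silverbay Manufacturing Inc, giving 51% + 8% = 59%.
By sibling attribution (R1), Dana Petrov is treated as also owning Sofia Petrov's interest in Beacon Textiles S.p.A, giving 64% + 8% = 72%.
Chain via Vantage Mining NL → Ashford Realty LP (R2): 82% × 77% × 32% = 20.2048% of Orion Group plc.
Chain via Silverbay Manufacturing Inc. → Cobalt Logistics SA (R2): 59% × 68% × 34% = 13.6408% of Orion Group plc.
Chain via Beacon Textiles S.p.A. → Crosswind Industries Corp. (R2): 72% × 59% × 14% = 5.9472% of Orion Group plc.
Aggregating (R3): 20.2048% + 13.6408% + 5.9472% = 39.7928%.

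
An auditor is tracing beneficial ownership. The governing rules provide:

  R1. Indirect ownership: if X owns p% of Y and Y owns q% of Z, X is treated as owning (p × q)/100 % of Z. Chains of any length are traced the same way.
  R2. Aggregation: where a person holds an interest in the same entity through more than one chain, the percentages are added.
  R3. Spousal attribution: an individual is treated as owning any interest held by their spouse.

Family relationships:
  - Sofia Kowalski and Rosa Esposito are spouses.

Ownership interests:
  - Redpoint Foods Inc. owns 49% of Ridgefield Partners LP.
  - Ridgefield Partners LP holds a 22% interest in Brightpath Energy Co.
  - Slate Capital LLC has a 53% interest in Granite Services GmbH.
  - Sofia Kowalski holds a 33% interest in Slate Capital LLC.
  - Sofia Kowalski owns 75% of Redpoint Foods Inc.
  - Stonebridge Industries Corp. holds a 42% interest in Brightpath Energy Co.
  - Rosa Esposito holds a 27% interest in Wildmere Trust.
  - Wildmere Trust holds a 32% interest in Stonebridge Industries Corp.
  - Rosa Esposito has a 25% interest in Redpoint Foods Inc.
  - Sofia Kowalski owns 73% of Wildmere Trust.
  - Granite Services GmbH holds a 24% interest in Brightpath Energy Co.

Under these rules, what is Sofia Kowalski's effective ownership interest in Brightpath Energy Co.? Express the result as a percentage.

By spousal attribution (R3), Sofia Kowalski is treated as also owning Rosa Esposito's interest in Redpoint Foods Inc, giving 75% + 25% = 100%.
By spousal attribution (R3), Sofia Kowalski is treated as also owning Rosa Esposito's interest in Wildmere Trust, giving 73% + 27% = 100%.
Chain via Redpoint Foods Inc. → Ridgefield Partners LP (R1): 100% × 49% × 22% = 10.78% of Brightpath Energy Co.
Chain via Slate Capital LLC → Granite Services GmbH (R1): 33% × 53% × 24% = 4.1976% of Brightpath Energy Co.
Chain via Wildmere Trust → Stonebridge Industries Corp. (R1): 100% × 32% × 42% = 13.44% of Brightpath Energy Co.
Aggregating (R2): 10.78% + 4.1976% + 13.44% = 28.4176%.

28.4176%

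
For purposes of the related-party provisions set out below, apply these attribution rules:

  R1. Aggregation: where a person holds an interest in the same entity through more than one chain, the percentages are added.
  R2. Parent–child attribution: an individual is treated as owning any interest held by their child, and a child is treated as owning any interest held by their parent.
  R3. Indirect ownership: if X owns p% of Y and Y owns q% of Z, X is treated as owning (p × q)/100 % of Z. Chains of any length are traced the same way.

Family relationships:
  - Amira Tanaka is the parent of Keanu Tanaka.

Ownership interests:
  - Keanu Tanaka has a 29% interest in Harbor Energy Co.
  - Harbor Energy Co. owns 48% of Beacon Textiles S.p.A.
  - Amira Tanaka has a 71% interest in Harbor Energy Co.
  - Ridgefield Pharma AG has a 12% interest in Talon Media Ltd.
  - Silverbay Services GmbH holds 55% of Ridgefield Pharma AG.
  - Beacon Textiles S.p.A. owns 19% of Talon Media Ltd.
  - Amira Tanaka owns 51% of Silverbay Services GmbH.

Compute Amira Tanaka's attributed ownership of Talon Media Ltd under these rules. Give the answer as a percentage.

By parent–child attribution (R2), Amira Tanaka is treated as also owning Keanu Tanaka's interest in Harbor Energy Co, giving 71% + 29% = 100%.
Chain via Silverbay Services GmbH → Ridgefield Pharma AG (R3): 51% × 55% × 12% = 3.366% of Talon Media Ltd.
Chain via Harbor Energy Co. → Beacon Textiles S.p.A. (R3): 100% × 48% × 19% = 9.12% of Talon Media Ltd.
Aggregating (R1): 3.366% + 9.12% = 12.486%.

12.486%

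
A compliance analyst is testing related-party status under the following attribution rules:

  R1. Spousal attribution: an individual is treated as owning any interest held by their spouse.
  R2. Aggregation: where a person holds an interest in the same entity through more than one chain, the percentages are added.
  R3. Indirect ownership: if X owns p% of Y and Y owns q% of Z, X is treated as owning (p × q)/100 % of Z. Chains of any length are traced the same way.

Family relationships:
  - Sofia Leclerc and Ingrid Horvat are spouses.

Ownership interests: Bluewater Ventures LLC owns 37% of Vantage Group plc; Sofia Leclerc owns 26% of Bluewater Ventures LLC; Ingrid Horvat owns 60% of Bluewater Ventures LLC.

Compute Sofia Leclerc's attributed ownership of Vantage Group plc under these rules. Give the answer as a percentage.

31.82%

By spousal attribution (R1), Sofia Leclerc is treated as also owning Ingrid Horvat's interest in Bluewater Ventures LLC, giving 26% + 60% = 86%.
Chain via Bluewater Ventures LLC (R3): 86% × 37% = 31.82% of Vantage Group plc.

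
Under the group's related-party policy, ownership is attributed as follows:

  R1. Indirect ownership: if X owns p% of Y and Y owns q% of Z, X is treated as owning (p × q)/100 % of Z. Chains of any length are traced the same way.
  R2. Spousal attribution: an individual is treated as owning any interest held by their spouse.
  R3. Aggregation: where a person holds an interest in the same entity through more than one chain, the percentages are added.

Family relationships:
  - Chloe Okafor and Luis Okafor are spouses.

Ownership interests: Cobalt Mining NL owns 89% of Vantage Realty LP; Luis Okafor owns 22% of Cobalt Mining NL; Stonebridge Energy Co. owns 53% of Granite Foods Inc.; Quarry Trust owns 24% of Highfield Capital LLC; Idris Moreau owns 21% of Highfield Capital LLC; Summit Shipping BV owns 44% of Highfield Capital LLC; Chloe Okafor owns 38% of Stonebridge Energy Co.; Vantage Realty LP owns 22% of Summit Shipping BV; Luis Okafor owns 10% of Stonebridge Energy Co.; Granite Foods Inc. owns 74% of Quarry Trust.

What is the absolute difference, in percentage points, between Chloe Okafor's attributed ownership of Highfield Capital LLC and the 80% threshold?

By spousal attribution (R2), Chloe Okafor is treated as also owning Luis Okafor's interest in Stonebridge Energy Co, giving 38% + 10% = 48%.
By spousal attribution (R2), Chloe Okafor is treated as owning Luis Okafor's 22% interest in Cobalt Mining NL.
Chain via Stonebridge Energy Co. → Granite Foods Inc. → Quarry Trust (R1): 48% × 53% × 74% × 24% = 4.518144% of Highfield Capital LLC.
Chain via Cobalt Mining NL → Vantage Realty LP → Summit Shipping BV (R1): 22% × 89% × 22% × 44% = 1.895344% of Highfield Capital LLC.
Aggregating (R3): 4.518144% + 1.895344% = 6.413488%.
6.413488% falls short of the 80% threshold by 73.586512 percentage points.

73.586512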